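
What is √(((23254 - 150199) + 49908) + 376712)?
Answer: 5*√11987 ≈ 547.43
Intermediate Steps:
√(((23254 - 150199) + 49908) + 376712) = √((-126945 + 49908) + 376712) = √(-77037 + 376712) = √299675 = 5*√11987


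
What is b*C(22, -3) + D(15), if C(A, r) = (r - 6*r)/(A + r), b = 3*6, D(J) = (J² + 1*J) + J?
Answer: 5115/19 ≈ 269.21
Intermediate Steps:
D(J) = J² + 2*J (D(J) = (J² + J) + J = (J + J²) + J = J² + 2*J)
b = 18
C(A, r) = -5*r/(A + r) (C(A, r) = (-5*r)/(A + r) = -5*r/(A + r))
b*C(22, -3) + D(15) = 18*(-5*(-3)/(22 - 3)) + 15*(2 + 15) = 18*(-5*(-3)/19) + 15*17 = 18*(-5*(-3)*1/19) + 255 = 18*(15/19) + 255 = 270/19 + 255 = 5115/19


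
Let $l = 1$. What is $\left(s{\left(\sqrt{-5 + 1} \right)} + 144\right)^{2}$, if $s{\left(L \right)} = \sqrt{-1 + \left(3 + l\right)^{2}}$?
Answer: $\left(144 + \sqrt{15}\right)^{2} \approx 21866.0$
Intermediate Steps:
$s{\left(L \right)} = \sqrt{15}$ ($s{\left(L \right)} = \sqrt{-1 + \left(3 + 1\right)^{2}} = \sqrt{-1 + 4^{2}} = \sqrt{-1 + 16} = \sqrt{15}$)
$\left(s{\left(\sqrt{-5 + 1} \right)} + 144\right)^{2} = \left(\sqrt{15} + 144\right)^{2} = \left(144 + \sqrt{15}\right)^{2}$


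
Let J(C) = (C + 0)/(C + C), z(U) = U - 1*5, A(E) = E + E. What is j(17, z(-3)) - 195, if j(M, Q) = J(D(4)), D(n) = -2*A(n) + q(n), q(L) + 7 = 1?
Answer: -389/2 ≈ -194.50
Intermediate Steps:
A(E) = 2*E
q(L) = -6 (q(L) = -7 + 1 = -6)
z(U) = -5 + U (z(U) = U - 5 = -5 + U)
D(n) = -6 - 4*n (D(n) = -4*n - 6 = -6 - 4*n)
J(C) = ½ (J(C) = C/((2*C)) = C*(1/(2*C)) = ½)
j(M, Q) = ½
j(17, z(-3)) - 195 = ½ - 195 = -389/2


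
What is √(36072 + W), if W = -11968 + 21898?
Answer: √46002 ≈ 214.48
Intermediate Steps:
W = 9930
√(36072 + W) = √(36072 + 9930) = √46002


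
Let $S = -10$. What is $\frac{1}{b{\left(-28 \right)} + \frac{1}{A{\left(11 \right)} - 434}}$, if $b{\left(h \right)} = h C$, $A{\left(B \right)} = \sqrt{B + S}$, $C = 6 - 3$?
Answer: $- \frac{433}{36373} \approx -0.011904$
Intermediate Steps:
$C = 3$
$A{\left(B \right)} = \sqrt{-10 + B}$ ($A{\left(B \right)} = \sqrt{B - 10} = \sqrt{-10 + B}$)
$b{\left(h \right)} = 3 h$ ($b{\left(h \right)} = h 3 = 3 h$)
$\frac{1}{b{\left(-28 \right)} + \frac{1}{A{\left(11 \right)} - 434}} = \frac{1}{3 \left(-28\right) + \frac{1}{\sqrt{-10 + 11} - 434}} = \frac{1}{-84 + \frac{1}{\sqrt{1} - 434}} = \frac{1}{-84 + \frac{1}{1 - 434}} = \frac{1}{-84 + \frac{1}{-433}} = \frac{1}{-84 - \frac{1}{433}} = \frac{1}{- \frac{36373}{433}} = - \frac{433}{36373}$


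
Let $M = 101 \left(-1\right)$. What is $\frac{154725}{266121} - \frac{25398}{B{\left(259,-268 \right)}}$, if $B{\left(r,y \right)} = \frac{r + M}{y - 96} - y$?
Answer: $- \frac{407530882477}{4319764779} \approx -94.341$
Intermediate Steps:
$M = -101$
$B{\left(r,y \right)} = - y + \frac{-101 + r}{-96 + y}$ ($B{\left(r,y \right)} = \frac{r - 101}{y - 96} - y = \frac{-101 + r}{-96 + y} - y = - y + \frac{-101 + r}{-96 + y}$)
$\frac{154725}{266121} - \frac{25398}{B{\left(259,-268 \right)}} = \frac{154725}{266121} - \frac{25398}{\frac{1}{-96 - 268} \left(-101 + 259 - \left(-268\right)^{2} + 96 \left(-268\right)\right)} = 154725 \cdot \frac{1}{266121} - \frac{25398}{\frac{1}{-364} \left(-101 + 259 - 71824 - 25728\right)} = \frac{51575}{88707} - \frac{25398}{\left(- \frac{1}{364}\right) \left(-101 + 259 - 71824 - 25728\right)} = \frac{51575}{88707} - \frac{25398}{\left(- \frac{1}{364}\right) \left(-97394\right)} = \frac{51575}{88707} - \frac{25398}{\frac{48697}{182}} = \frac{51575}{88707} - \frac{4622436}{48697} = - \frac{407530882477}{4319764779}$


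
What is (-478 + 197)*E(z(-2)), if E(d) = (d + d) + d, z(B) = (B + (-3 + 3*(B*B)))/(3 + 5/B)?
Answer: -11802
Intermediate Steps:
z(B) = (-3 + B + 3*B²)/(3 + 5/B) (z(B) = (B + (-3 + 3*B²))/(3 + 5/B) = (-3 + B + 3*B²)/(3 + 5/B))
E(d) = 3*d (E(d) = 2*d + d = 3*d)
(-478 + 197)*E(z(-2)) = (-478 + 197)*(3*(-2*(-3 - 2 + 3*(-2)²)/(5 + 3*(-2)))) = -843*(-2*(-3 - 2 + 3*4)/(5 - 6)) = -843*(-2*(-3 - 2 + 12)/(-1)) = -843*(-2*(-1)*7) = -843*14 = -281*42 = -11802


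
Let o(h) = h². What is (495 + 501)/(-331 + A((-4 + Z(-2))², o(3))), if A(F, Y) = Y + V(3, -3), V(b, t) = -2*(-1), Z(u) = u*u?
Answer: -249/80 ≈ -3.1125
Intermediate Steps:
Z(u) = u²
V(b, t) = 2
A(F, Y) = 2 + Y (A(F, Y) = Y + 2 = 2 + Y)
(495 + 501)/(-331 + A((-4 + Z(-2))², o(3))) = (495 + 501)/(-331 + (2 + 3²)) = 996/(-331 + (2 + 9)) = 996/(-331 + 11) = 996/(-320) = 996*(-1/320) = -249/80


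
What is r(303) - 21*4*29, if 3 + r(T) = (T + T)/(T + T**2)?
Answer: -370727/152 ≈ -2439.0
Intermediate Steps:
r(T) = -3 + 2*T/(T + T**2) (r(T) = -3 + (T + T)/(T + T**2) = -3 + (2*T)/(T + T**2) = -3 + 2*T/(T + T**2))
r(303) - 21*4*29 = (-1 - 3*303)/(1 + 303) - 21*4*29 = (-1 - 909)/304 - 84*29 = (1/304)*(-910) - 2436 = -455/152 - 2436 = -370727/152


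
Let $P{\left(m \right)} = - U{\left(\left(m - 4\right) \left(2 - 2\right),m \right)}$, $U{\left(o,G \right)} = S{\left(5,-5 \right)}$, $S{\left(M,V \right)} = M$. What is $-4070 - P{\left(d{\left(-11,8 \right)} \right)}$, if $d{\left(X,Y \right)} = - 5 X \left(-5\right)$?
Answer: $-4065$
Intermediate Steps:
$U{\left(o,G \right)} = 5$
$d{\left(X,Y \right)} = 25 X$
$P{\left(m \right)} = -5$ ($P{\left(m \right)} = \left(-1\right) 5 = -5$)
$-4070 - P{\left(d{\left(-11,8 \right)} \right)} = -4070 - -5 = -4070 + 5 = -4065$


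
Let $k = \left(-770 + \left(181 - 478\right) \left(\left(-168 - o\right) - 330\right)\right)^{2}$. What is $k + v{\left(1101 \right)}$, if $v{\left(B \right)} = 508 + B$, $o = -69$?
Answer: $16038451058$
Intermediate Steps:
$k = 16038449449$ ($k = \left(-770 + \left(181 - 478\right) \left(\left(-168 - -69\right) - 330\right)\right)^{2} = \left(-770 - 297 \left(\left(-168 + 69\right) - 330\right)\right)^{2} = \left(-770 - 297 \left(-99 - 330\right)\right)^{2} = \left(-770 - -127413\right)^{2} = \left(-770 + 127413\right)^{2} = 126643^{2} = 16038449449$)
$k + v{\left(1101 \right)} = 16038449449 + \left(508 + 1101\right) = 16038449449 + 1609 = 16038451058$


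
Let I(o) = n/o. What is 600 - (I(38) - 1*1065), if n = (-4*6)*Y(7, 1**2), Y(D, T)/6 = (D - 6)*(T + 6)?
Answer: 32139/19 ≈ 1691.5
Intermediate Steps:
Y(D, T) = 6*(-6 + D)*(6 + T) (Y(D, T) = 6*((D - 6)*(T + 6)) = 6*((-6 + D)*(6 + T)) = 6*(-6 + D)*(6 + T))
n = -1008 (n = (-4*6)*(-216 - 36*1**2 + 36*7 + 6*7*1**2) = -24*(-216 - 36*1 + 252 + 6*7*1) = -24*(-216 - 36 + 252 + 42) = -24*42 = -1008)
I(o) = -1008/o
600 - (I(38) - 1*1065) = 600 - (-1008/38 - 1*1065) = 600 - (-1008*1/38 - 1065) = 600 - (-504/19 - 1065) = 600 - 1*(-20739/19) = 600 + 20739/19 = 32139/19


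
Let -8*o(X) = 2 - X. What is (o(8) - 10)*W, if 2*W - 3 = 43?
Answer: -851/4 ≈ -212.75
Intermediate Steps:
o(X) = -¼ + X/8 (o(X) = -(2 - X)/8 = -¼ + X/8)
W = 23 (W = 3/2 + (½)*43 = 3/2 + 43/2 = 23)
(o(8) - 10)*W = ((-¼ + (⅛)*8) - 10)*23 = ((-¼ + 1) - 10)*23 = (¾ - 10)*23 = -37/4*23 = -851/4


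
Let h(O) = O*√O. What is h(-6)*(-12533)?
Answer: 75198*I*√6 ≈ 1.842e+5*I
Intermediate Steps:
h(O) = O^(3/2)
h(-6)*(-12533) = (-6)^(3/2)*(-12533) = -6*I*√6*(-12533) = 75198*I*√6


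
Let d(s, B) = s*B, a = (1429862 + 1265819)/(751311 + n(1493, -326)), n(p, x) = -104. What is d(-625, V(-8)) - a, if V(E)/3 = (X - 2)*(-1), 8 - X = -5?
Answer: 15490948694/751207 ≈ 20621.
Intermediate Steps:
X = 13 (X = 8 - 1*(-5) = 8 + 5 = 13)
V(E) = -33 (V(E) = 3*((13 - 2)*(-1)) = 3*(11*(-1)) = 3*(-11) = -33)
a = 2695681/751207 (a = (1429862 + 1265819)/(751311 - 104) = 2695681/751207 ≈ 3.5885)
d(s, B) = B*s
d(-625, V(-8)) - a = -33*(-625) - 1*2695681/751207 = 20625 - 2695681/751207 = 15490948694/751207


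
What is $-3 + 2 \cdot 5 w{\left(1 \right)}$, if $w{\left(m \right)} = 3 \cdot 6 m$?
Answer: $177$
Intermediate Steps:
$w{\left(m \right)} = 18 m$
$-3 + 2 \cdot 5 w{\left(1 \right)} = -3 + 2 \cdot 5 \cdot 18 \cdot 1 = -3 + 10 \cdot 18 = -3 + 180 = 177$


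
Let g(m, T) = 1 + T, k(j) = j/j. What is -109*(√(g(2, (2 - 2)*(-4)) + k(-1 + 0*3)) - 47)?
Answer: 5123 - 109*√2 ≈ 4968.9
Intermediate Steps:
k(j) = 1
-109*(√(g(2, (2 - 2)*(-4)) + k(-1 + 0*3)) - 47) = -109*(√((1 + (2 - 2)*(-4)) + 1) - 47) = -109*(√((1 + 0*(-4)) + 1) - 47) = -109*(√((1 + 0) + 1) - 47) = -109*(√(1 + 1) - 47) = -109*(√2 - 47) = -109*(-47 + √2) = 5123 - 109*√2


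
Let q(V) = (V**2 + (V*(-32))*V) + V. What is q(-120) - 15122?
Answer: -461642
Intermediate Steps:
q(V) = V - 31*V**2 (q(V) = (V**2 + (-32*V)*V) + V = (V**2 - 32*V**2) + V = -31*V**2 + V = V - 31*V**2)
q(-120) - 15122 = -120*(1 - 31*(-120)) - 15122 = -120*(1 + 3720) - 15122 = -120*3721 - 15122 = -446520 - 15122 = -461642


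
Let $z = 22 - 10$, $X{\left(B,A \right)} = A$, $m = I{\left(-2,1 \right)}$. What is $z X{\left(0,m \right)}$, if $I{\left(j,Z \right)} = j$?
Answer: $-24$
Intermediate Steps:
$m = -2$
$z = 12$
$z X{\left(0,m \right)} = 12 \left(-2\right) = -24$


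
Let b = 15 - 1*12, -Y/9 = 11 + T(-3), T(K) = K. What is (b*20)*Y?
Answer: -4320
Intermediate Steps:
Y = -72 (Y = -9*(11 - 3) = -9*8 = -72)
b = 3 (b = 15 - 12 = 3)
(b*20)*Y = (3*20)*(-72) = 60*(-72) = -4320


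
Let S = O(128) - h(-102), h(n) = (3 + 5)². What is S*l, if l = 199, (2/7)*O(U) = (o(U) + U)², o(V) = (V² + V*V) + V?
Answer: 759592144448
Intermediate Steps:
o(V) = V + 2*V² (o(V) = (V² + V²) + V = 2*V² + V = V + 2*V²)
h(n) = 64 (h(n) = 8² = 64)
O(U) = 7*(U + U*(1 + 2*U))²/2 (O(U) = 7*(U*(1 + 2*U) + U)²/2 = 7*(U + U*(1 + 2*U))²/2)
S = 3817045952 (S = 14*128²*(1 + 128)² - 1*64 = 14*16384*129² - 64 = 14*16384*16641 - 64 = 3817046016 - 64 = 3817045952)
S*l = 3817045952*199 = 759592144448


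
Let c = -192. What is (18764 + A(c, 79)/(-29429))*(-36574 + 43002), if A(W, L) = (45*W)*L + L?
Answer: 3553965587436/29429 ≈ 1.2076e+8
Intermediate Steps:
A(W, L) = L + 45*L*W (A(W, L) = 45*L*W + L = L + 45*L*W)
(18764 + A(c, 79)/(-29429))*(-36574 + 43002) = (18764 + (79*(1 + 45*(-192)))/(-29429))*(-36574 + 43002) = (18764 + (79*(1 - 8640))*(-1/29429))*6428 = (18764 + (79*(-8639))*(-1/29429))*6428 = (18764 - 682481*(-1/29429))*6428 = (18764 + 682481/29429)*6428 = (552888237/29429)*6428 = 3553965587436/29429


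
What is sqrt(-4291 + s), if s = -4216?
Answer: I*sqrt(8507) ≈ 92.233*I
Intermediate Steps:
sqrt(-4291 + s) = sqrt(-4291 - 4216) = sqrt(-8507) = I*sqrt(8507)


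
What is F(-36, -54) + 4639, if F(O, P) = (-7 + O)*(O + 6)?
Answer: 5929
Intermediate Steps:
F(O, P) = (-7 + O)*(6 + O)
F(-36, -54) + 4639 = (-42 + (-36)² - 1*(-36)) + 4639 = (-42 + 1296 + 36) + 4639 = 1290 + 4639 = 5929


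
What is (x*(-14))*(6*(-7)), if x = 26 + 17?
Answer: 25284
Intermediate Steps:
x = 43
(x*(-14))*(6*(-7)) = (43*(-14))*(6*(-7)) = -602*(-42) = 25284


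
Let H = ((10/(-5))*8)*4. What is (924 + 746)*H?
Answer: -106880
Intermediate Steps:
H = -64 (H = ((10*(-⅕))*8)*4 = -2*8*4 = -16*4 = -64)
(924 + 746)*H = (924 + 746)*(-64) = 1670*(-64) = -106880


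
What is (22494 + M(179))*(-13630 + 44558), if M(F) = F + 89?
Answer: 703983136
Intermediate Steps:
M(F) = 89 + F
(22494 + M(179))*(-13630 + 44558) = (22494 + (89 + 179))*(-13630 + 44558) = (22494 + 268)*30928 = 22762*30928 = 703983136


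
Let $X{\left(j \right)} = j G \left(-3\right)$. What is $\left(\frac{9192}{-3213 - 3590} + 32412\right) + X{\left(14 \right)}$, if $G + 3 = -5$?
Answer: $\frac{222775452}{6803} \approx 32747.0$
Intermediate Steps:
$G = -8$ ($G = -3 - 5 = -8$)
$X{\left(j \right)} = 24 j$ ($X{\left(j \right)} = j \left(-8\right) \left(-3\right) = - 8 j \left(-3\right) = 24 j$)
$\left(\frac{9192}{-3213 - 3590} + 32412\right) + X{\left(14 \right)} = \left(\frac{9192}{-3213 - 3590} + 32412\right) + 24 \cdot 14 = \left(\frac{9192}{-6803} + 32412\right) + 336 = \left(9192 \left(- \frac{1}{6803}\right) + 32412\right) + 336 = \left(- \frac{9192}{6803} + 32412\right) + 336 = \frac{220489644}{6803} + 336 = \frac{222775452}{6803}$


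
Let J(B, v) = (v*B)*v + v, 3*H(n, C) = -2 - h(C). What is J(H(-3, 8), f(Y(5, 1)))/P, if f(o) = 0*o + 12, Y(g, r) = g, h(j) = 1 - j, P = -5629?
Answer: -252/5629 ≈ -0.044768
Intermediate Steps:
H(n, C) = -1 + C/3 (H(n, C) = (-2 - (1 - C))/3 = (-2 + (-1 + C))/3 = (-3 + C)/3 = -1 + C/3)
f(o) = 12 (f(o) = 0 + 12 = 12)
J(B, v) = v + B*v² (J(B, v) = (B*v)*v + v = B*v² + v = v + B*v²)
J(H(-3, 8), f(Y(5, 1)))/P = (12*(1 + (-1 + (⅓)*8)*12))/(-5629) = (12*(1 + (-1 + 8/3)*12))*(-1/5629) = (12*(1 + (5/3)*12))*(-1/5629) = (12*(1 + 20))*(-1/5629) = (12*21)*(-1/5629) = 252*(-1/5629) = -252/5629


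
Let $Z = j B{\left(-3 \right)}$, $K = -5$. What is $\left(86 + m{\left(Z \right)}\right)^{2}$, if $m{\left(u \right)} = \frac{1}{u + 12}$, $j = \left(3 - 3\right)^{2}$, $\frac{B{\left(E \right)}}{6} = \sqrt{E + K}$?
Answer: $\frac{1067089}{144} \approx 7410.3$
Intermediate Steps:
$B{\left(E \right)} = 6 \sqrt{-5 + E}$ ($B{\left(E \right)} = 6 \sqrt{E - 5} = 6 \sqrt{-5 + E}$)
$j = 0$ ($j = 0^{2} = 0$)
$Z = 0$ ($Z = 0 \cdot 6 \sqrt{-5 - 3} = 0 \cdot 6 \sqrt{-8} = 0 \cdot 6 \cdot 2 i \sqrt{2} = 0 \cdot 12 i \sqrt{2} = 0$)
$m{\left(u \right)} = \frac{1}{12 + u}$
$\left(86 + m{\left(Z \right)}\right)^{2} = \left(86 + \frac{1}{12 + 0}\right)^{2} = \left(86 + \frac{1}{12}\right)^{2} = \left(\frac{1033}{12}\right)^{2} = \frac{1067089}{144}$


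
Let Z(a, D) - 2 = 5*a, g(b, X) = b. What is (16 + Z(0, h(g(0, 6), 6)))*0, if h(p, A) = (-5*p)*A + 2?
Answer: 0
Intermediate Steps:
h(p, A) = 2 - 5*A*p (h(p, A) = -5*A*p + 2 = 2 - 5*A*p)
Z(a, D) = 2 + 5*a
(16 + Z(0, h(g(0, 6), 6)))*0 = (16 + (2 + 5*0))*0 = (16 + (2 + 0))*0 = (16 + 2)*0 = 18*0 = 0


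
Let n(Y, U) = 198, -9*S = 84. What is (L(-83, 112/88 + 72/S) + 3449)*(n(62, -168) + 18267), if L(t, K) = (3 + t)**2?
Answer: 181861785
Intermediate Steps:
S = -28/3 (S = -1/9*84 = -28/3 ≈ -9.3333)
(L(-83, 112/88 + 72/S) + 3449)*(n(62, -168) + 18267) = ((3 - 83)**2 + 3449)*(198 + 18267) = ((-80)**2 + 3449)*18465 = (6400 + 3449)*18465 = 9849*18465 = 181861785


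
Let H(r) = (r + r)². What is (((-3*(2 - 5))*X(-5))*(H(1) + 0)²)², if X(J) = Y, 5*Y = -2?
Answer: 82944/25 ≈ 3317.8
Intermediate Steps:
H(r) = 4*r² (H(r) = (2*r)² = 4*r²)
Y = -⅖ (Y = (⅕)*(-2) = -⅖ ≈ -0.40000)
X(J) = -⅖
(((-3*(2 - 5))*X(-5))*(H(1) + 0)²)² = ((-3*(2 - 5)*(-⅖))*(4*1² + 0)²)² = ((-3*(-3)*(-⅖))*(4*1 + 0)²)² = ((9*(-⅖))*(4 + 0)²)² = (-18/5*4²)² = (-18/5*16)² = (-288/5)² = 82944/25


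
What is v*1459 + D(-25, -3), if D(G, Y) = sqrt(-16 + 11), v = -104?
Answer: -151736 + I*sqrt(5) ≈ -1.5174e+5 + 2.2361*I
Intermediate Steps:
D(G, Y) = I*sqrt(5) (D(G, Y) = sqrt(-5) = I*sqrt(5))
v*1459 + D(-25, -3) = -104*1459 + I*sqrt(5) = -151736 + I*sqrt(5)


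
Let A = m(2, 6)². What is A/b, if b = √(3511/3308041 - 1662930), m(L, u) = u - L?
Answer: -16*I*√18197667902440933379/5501040616619 ≈ -0.012407*I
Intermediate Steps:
A = 16 (A = (6 - 1*2)² = (6 - 2)² = 4² = 16)
b = I*√18197667902440933379/3308041 (b = √(3511*(1/3308041) - 1662930) = √(3511/3308041 - 1662930) = √(-5501040616619/3308041) = I*√18197667902440933379/3308041 ≈ 1289.5*I)
A/b = 16/((I*√18197667902440933379/3308041)) = 16*(-I*√18197667902440933379/5501040616619) = -16*I*√18197667902440933379/5501040616619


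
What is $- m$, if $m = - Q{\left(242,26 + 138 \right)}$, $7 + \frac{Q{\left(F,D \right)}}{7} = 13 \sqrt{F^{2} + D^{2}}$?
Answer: $-49 + 182 \sqrt{21365} \approx 26554.0$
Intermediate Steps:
$Q{\left(F,D \right)} = -49 + 91 \sqrt{D^{2} + F^{2}}$ ($Q{\left(F,D \right)} = -49 + 7 \cdot 13 \sqrt{F^{2} + D^{2}} = -49 + 7 \cdot 13 \sqrt{D^{2} + F^{2}} = -49 + 91 \sqrt{D^{2} + F^{2}}$)
$m = 49 - 182 \sqrt{21365}$ ($m = - (-49 + 91 \sqrt{\left(26 + 138\right)^{2} + 242^{2}}) = - (-49 + 91 \sqrt{164^{2} + 58564}) = - (-49 + 91 \sqrt{26896 + 58564}) = - (-49 + 91 \sqrt{85460}) = - (-49 + 91 \cdot 2 \sqrt{21365}) = - (-49 + 182 \sqrt{21365}) = 49 - 182 \sqrt{21365} \approx -26554.0$)
$- m = - (49 - 182 \sqrt{21365}) = -49 + 182 \sqrt{21365}$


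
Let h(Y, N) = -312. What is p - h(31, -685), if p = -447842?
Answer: -447530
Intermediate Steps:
p - h(31, -685) = -447842 - 1*(-312) = -447842 + 312 = -447530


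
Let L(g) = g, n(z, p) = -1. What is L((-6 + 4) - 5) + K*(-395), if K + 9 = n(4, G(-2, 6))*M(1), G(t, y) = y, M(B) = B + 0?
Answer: 3943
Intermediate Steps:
M(B) = B
K = -10 (K = -9 - 1*1 = -9 - 1 = -10)
L((-6 + 4) - 5) + K*(-395) = ((-6 + 4) - 5) - 10*(-395) = (-2 - 5) + 3950 = -7 + 3950 = 3943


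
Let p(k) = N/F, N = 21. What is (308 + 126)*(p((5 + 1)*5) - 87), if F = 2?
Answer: -33201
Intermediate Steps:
p(k) = 21/2
(308 + 126)*(p((5 + 1)*5) - 87) = (308 + 126)*(21/2 - 87) = 434*(-153/2) = -33201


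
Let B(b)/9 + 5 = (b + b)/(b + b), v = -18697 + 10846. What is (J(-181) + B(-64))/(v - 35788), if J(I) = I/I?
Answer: 35/43639 ≈ 0.00080203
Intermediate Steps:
v = -7851
B(b) = -36 (B(b) = -45 + 9*((b + b)/(b + b)) = -45 + 9*((2*b)/((2*b))) = -45 + 9*((2*b)*(1/(2*b))) = -45 + 9*1 = -45 + 9 = -36)
J(I) = 1
(J(-181) + B(-64))/(v - 35788) = (1 - 36)/(-7851 - 35788) = -35/(-43639) = -35*(-1/43639) = 35/43639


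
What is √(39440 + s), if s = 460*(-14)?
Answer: 10*√330 ≈ 181.66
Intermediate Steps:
s = -6440
√(39440 + s) = √(39440 - 6440) = √33000 = 10*√330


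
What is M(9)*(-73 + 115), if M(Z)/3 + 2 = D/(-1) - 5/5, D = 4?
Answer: -882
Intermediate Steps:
M(Z) = -21 (M(Z) = -6 + 3*(4/(-1) - 5/5) = -6 + 3*(4*(-1) - 5*1/5) = -6 + 3*(-4 - 1) = -6 + 3*(-5) = -6 - 15 = -21)
M(9)*(-73 + 115) = -21*(-73 + 115) = -21*42 = -882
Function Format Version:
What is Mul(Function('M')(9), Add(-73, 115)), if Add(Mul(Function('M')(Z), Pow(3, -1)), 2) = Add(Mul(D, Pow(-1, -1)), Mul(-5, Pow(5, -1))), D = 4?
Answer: -882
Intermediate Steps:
Function('M')(Z) = -21 (Function('M')(Z) = Add(-6, Mul(3, Add(Mul(4, Pow(-1, -1)), Mul(-5, Pow(5, -1))))) = Add(-6, Mul(3, Add(Mul(4, -1), Mul(-5, Rational(1, 5))))) = Add(-6, Mul(3, Add(-4, -1))) = Add(-6, Mul(3, -5)) = Add(-6, -15) = -21)
Mul(Function('M')(9), Add(-73, 115)) = Mul(-21, Add(-73, 115)) = Mul(-21, 42) = -882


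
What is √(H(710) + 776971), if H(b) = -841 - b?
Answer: 2*√193855 ≈ 880.58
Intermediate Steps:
√(H(710) + 776971) = √((-841 - 1*710) + 776971) = √((-841 - 710) + 776971) = √(-1551 + 776971) = √775420 = 2*√193855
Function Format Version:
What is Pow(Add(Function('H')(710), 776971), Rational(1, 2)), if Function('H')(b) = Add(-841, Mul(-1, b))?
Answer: Mul(2, Pow(193855, Rational(1, 2))) ≈ 880.58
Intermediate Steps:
Pow(Add(Function('H')(710), 776971), Rational(1, 2)) = Pow(Add(Add(-841, Mul(-1, 710)), 776971), Rational(1, 2)) = Pow(Add(Add(-841, -710), 776971), Rational(1, 2)) = Pow(Add(-1551, 776971), Rational(1, 2)) = Pow(775420, Rational(1, 2)) = Mul(2, Pow(193855, Rational(1, 2)))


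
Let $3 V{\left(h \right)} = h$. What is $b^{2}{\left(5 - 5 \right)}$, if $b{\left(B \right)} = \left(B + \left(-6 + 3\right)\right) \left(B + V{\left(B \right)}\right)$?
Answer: $0$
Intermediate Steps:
$V{\left(h \right)} = \frac{h}{3}$
$b{\left(B \right)} = \frac{4 B \left(-3 + B\right)}{3}$ ($b{\left(B \right)} = \left(B + \left(-6 + 3\right)\right) \left(B + \frac{B}{3}\right) = \left(B - 3\right) \frac{4 B}{3} = \left(-3 + B\right) \frac{4 B}{3} = \frac{4 B \left(-3 + B\right)}{3}$)
$b^{2}{\left(5 - 5 \right)} = \left(\frac{4 \left(5 - 5\right) \left(-3 + \left(5 - 5\right)\right)}{3}\right)^{2} = \left(\frac{4}{3} \cdot 0 \left(-3 + 0\right)\right)^{2} = \left(\frac{4}{3} \cdot 0 \left(-3\right)\right)^{2} = 0^{2} = 0$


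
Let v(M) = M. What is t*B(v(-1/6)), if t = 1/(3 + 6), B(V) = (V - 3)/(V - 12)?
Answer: 19/657 ≈ 0.028919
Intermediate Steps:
B(V) = (-3 + V)/(-12 + V)
t = ⅑ (t = 1/9 = ⅑ ≈ 0.11111)
t*B(v(-1/6)) = ((-3 - 1/6)/(-12 - 1/6))/9 = ((-3 - 1*⅙)/(-12 - 1*⅙))/9 = ((-3 - ⅙)/(-12 - ⅙))/9 = (-19/6/(-73/6))/9 = (-6/73*(-19/6))/9 = (⅑)*(19/73) = 19/657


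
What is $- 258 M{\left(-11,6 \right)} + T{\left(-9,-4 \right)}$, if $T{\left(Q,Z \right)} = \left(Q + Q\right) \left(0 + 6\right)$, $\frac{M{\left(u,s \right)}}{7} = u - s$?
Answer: $30594$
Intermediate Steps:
$M{\left(u,s \right)} = - 7 s + 7 u$ ($M{\left(u,s \right)} = 7 \left(u - s\right) = - 7 s + 7 u$)
$T{\left(Q,Z \right)} = 12 Q$ ($T{\left(Q,Z \right)} = 2 Q 6 = 12 Q$)
$- 258 M{\left(-11,6 \right)} + T{\left(-9,-4 \right)} = - 258 \left(\left(-7\right) 6 + 7 \left(-11\right)\right) + 12 \left(-9\right) = - 258 \left(-42 - 77\right) - 108 = \left(-258\right) \left(-119\right) - 108 = 30702 - 108 = 30594$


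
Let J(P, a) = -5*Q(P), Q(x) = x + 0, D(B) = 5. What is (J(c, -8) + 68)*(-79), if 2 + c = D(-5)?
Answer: -4187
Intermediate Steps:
Q(x) = x
c = 3 (c = -2 + 5 = 3)
J(P, a) = -5*P
(J(c, -8) + 68)*(-79) = (-5*3 + 68)*(-79) = (-15 + 68)*(-79) = 53*(-79) = -4187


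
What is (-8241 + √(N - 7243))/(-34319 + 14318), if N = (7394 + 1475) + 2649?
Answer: 2747/6667 - 5*√19/6667 ≈ 0.40876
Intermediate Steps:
N = 11518 (N = 8869 + 2649 = 11518)
(-8241 + √(N - 7243))/(-34319 + 14318) = (-8241 + √(11518 - 7243))/(-34319 + 14318) = (-8241 + √4275)/(-20001) = (-8241 + 15*√19)*(-1/20001) = 2747/6667 - 5*√19/6667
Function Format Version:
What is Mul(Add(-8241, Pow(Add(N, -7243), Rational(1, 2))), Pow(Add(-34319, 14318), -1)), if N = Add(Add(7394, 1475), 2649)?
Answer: Add(Rational(2747, 6667), Mul(Rational(-5, 6667), Pow(19, Rational(1, 2)))) ≈ 0.40876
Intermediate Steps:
N = 11518 (N = Add(8869, 2649) = 11518)
Mul(Add(-8241, Pow(Add(N, -7243), Rational(1, 2))), Pow(Add(-34319, 14318), -1)) = Mul(Add(-8241, Pow(Add(11518, -7243), Rational(1, 2))), Pow(Add(-34319, 14318), -1)) = Mul(Add(-8241, Pow(4275, Rational(1, 2))), Pow(-20001, -1)) = Mul(Add(-8241, Mul(15, Pow(19, Rational(1, 2)))), Rational(-1, 20001)) = Add(Rational(2747, 6667), Mul(Rational(-5, 6667), Pow(19, Rational(1, 2))))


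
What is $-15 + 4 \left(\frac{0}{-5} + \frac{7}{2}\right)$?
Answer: $-1$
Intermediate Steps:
$-15 + 4 \left(\frac{0}{-5} + \frac{7}{2}\right) = -15 + 4 \left(0 \left(- \frac{1}{5}\right) + 7 \cdot \frac{1}{2}\right) = -15 + 4 \left(0 + \frac{7}{2}\right) = -15 + 4 \cdot \frac{7}{2} = -15 + 14 = -1$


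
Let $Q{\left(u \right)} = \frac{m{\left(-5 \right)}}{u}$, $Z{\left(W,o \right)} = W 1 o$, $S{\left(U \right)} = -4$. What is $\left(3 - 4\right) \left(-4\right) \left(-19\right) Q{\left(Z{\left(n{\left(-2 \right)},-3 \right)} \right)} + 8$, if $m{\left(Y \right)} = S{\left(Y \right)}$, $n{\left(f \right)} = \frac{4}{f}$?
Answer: $\frac{176}{3} \approx 58.667$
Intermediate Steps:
$m{\left(Y \right)} = -4$
$Z{\left(W,o \right)} = W o$
$Q{\left(u \right)} = - \frac{4}{u}$
$\left(3 - 4\right) \left(-4\right) \left(-19\right) Q{\left(Z{\left(n{\left(-2 \right)},-3 \right)} \right)} + 8 = \left(3 - 4\right) \left(-4\right) \left(-19\right) \left(- \frac{4}{\frac{4}{-2} \left(-3\right)}\right) + 8 = \left(-1\right) \left(-4\right) \left(-19\right) \left(- \frac{4}{4 \left(- \frac{1}{2}\right) \left(-3\right)}\right) + 8 = 4 \left(-19\right) \left(- \frac{4}{\left(-2\right) \left(-3\right)}\right) + 8 = - 76 \left(- \frac{4}{6}\right) + 8 = - 76 \left(\left(-4\right) \frac{1}{6}\right) + 8 = \left(-76\right) \left(- \frac{2}{3}\right) + 8 = \frac{152}{3} + 8 = \frac{176}{3}$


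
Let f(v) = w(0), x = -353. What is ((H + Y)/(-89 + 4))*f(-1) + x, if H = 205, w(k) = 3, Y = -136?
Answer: -30212/85 ≈ -355.44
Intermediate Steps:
f(v) = 3
((H + Y)/(-89 + 4))*f(-1) + x = ((205 - 136)/(-89 + 4))*3 - 353 = (69/(-85))*3 - 353 = (69*(-1/85))*3 - 353 = -69/85*3 - 353 = -207/85 - 353 = -30212/85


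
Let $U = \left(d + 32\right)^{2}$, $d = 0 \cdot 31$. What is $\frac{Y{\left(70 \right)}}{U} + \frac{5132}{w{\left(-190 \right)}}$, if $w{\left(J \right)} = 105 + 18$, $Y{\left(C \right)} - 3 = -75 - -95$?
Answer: $\frac{5257997}{125952} \approx 41.746$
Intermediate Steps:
$Y{\left(C \right)} = 23$ ($Y{\left(C \right)} = 3 - -20 = 3 + \left(-75 + 95\right) = 3 + 20 = 23$)
$d = 0$
$w{\left(J \right)} = 123$
$U = 1024$ ($U = \left(0 + 32\right)^{2} = 32^{2} = 1024$)
$\frac{Y{\left(70 \right)}}{U} + \frac{5132}{w{\left(-190 \right)}} = \frac{23}{1024} + \frac{5132}{123} = \frac{5257997}{125952}$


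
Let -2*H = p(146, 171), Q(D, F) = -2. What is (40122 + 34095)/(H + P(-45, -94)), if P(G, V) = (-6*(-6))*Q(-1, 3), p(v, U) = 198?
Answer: -24739/57 ≈ -434.02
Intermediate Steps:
H = -99 (H = -½*198 = -99)
P(G, V) = -72 (P(G, V) = -6*(-6)*(-2) = 36*(-2) = -72)
(40122 + 34095)/(H + P(-45, -94)) = (40122 + 34095)/(-99 - 72) = 74217/(-171) = 74217*(-1/171) = -24739/57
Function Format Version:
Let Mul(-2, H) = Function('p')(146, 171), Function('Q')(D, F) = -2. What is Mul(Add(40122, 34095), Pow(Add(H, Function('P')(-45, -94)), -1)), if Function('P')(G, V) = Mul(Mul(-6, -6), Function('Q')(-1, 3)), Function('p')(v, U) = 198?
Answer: Rational(-24739, 57) ≈ -434.02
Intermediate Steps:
H = -99 (H = Mul(Rational(-1, 2), 198) = -99)
Function('P')(G, V) = -72 (Function('P')(G, V) = Mul(Mul(-6, -6), -2) = Mul(36, -2) = -72)
Mul(Add(40122, 34095), Pow(Add(H, Function('P')(-45, -94)), -1)) = Mul(Add(40122, 34095), Pow(Add(-99, -72), -1)) = Mul(74217, Pow(-171, -1)) = Mul(74217, Rational(-1, 171)) = Rational(-24739, 57)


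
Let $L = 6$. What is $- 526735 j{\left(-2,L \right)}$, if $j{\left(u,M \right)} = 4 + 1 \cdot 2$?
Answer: $-3160410$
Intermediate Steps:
$j{\left(u,M \right)} = 6$ ($j{\left(u,M \right)} = 4 + 2 = 6$)
$- 526735 j{\left(-2,L \right)} = \left(-526735\right) 6 = -3160410$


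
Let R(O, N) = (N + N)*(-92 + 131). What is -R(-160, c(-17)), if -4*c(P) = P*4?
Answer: -1326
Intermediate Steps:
c(P) = -P (c(P) = -P*4/4 = -P)
R(O, N) = 78*N (R(O, N) = (2*N)*39 = 78*N)
-R(-160, c(-17)) = -78*(-1*(-17)) = -78*17 = -1*1326 = -1326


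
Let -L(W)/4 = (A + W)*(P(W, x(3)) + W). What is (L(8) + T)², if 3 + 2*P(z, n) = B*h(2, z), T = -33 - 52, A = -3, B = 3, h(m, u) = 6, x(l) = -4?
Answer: 156025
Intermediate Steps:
T = -85
P(z, n) = 15/2 (P(z, n) = -3/2 + (3*6)/2 = -3/2 + (½)*18 = -3/2 + 9 = 15/2)
L(W) = -4*(-3 + W)*(15/2 + W)
(L(8) + T)² = ((90 - 18*8 - 4*8²) - 85)² = ((90 - 144 - 4*64) - 85)² = ((90 - 144 - 256) - 85)² = (-310 - 85)² = (-395)² = 156025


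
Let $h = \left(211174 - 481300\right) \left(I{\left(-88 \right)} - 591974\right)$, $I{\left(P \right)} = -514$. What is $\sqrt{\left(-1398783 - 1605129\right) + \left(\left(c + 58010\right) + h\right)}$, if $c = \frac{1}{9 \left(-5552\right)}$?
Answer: $\frac{\sqrt{2774977039953024709}}{4164} \approx 4.0005 \cdot 10^{5}$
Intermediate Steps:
$c = - \frac{1}{49968}$ ($c = \frac{1}{-49968} = - \frac{1}{49968} \approx -2.0013 \cdot 10^{-5}$)
$h = 160046413488$ ($h = \left(211174 - 481300\right) \left(-514 - 591974\right) = \left(-270126\right) \left(-592488\right) = 160046413488$)
$\sqrt{\left(-1398783 - 1605129\right) + \left(\left(c + 58010\right) + h\right)} = \sqrt{\left(-1398783 - 1605129\right) + \left(\left(- \frac{1}{49968} + 58010\right) + 160046413488\right)} = \sqrt{-3003912 + \left(\frac{2898643679}{49968} + 160046413488\right)} = \sqrt{-3003912 + \frac{7997202087812063}{49968}} = \sqrt{\frac{7997051988337247}{49968}} = \frac{\sqrt{2774977039953024709}}{4164}$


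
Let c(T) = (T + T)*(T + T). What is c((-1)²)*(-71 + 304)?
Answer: 932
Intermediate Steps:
c(T) = 4*T² (c(T) = (2*T)*(2*T) = 4*T²)
c((-1)²)*(-71 + 304) = (4*((-1)²)²)*(-71 + 304) = (4*1²)*233 = (4*1)*233 = 4*233 = 932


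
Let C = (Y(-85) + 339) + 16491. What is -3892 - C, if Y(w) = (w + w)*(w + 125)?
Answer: -13922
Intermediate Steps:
Y(w) = 2*w*(125 + w) (Y(w) = (2*w)*(125 + w) = 2*w*(125 + w))
C = 10030 (C = (2*(-85)*(125 - 85) + 339) + 16491 = (2*(-85)*40 + 339) + 16491 = (-6800 + 339) + 16491 = -6461 + 16491 = 10030)
-3892 - C = -3892 - 1*10030 = -3892 - 10030 = -13922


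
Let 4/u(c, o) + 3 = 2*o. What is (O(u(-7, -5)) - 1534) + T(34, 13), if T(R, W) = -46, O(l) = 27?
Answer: -1553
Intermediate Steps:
u(c, o) = 4/(-3 + 2*o)
(O(u(-7, -5)) - 1534) + T(34, 13) = (27 - 1534) - 46 = -1507 - 46 = -1553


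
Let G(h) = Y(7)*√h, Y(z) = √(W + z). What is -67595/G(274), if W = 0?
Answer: -67595*√1918/1918 ≈ -1543.4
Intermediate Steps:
Y(z) = √z (Y(z) = √(0 + z) = √z)
G(h) = √7*√h
-67595/G(274) = -67595*√1918/1918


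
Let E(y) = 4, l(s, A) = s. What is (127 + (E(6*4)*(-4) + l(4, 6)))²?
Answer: 13225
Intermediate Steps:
(127 + (E(6*4)*(-4) + l(4, 6)))² = (127 + (4*(-4) + 4))² = (127 + (-16 + 4))² = (127 - 12)² = 115² = 13225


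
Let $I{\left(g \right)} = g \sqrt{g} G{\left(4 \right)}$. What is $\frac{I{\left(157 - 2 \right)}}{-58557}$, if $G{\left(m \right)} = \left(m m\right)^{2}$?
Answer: $- \frac{39680 \sqrt{155}}{58557} \approx -8.4364$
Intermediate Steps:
$G{\left(m \right)} = m^{4}$ ($G{\left(m \right)} = \left(m^{2}\right)^{2} = m^{4}$)
$I{\left(g \right)} = 256 g^{\frac{3}{2}}$ ($I{\left(g \right)} = g \sqrt{g} 4^{4} = g^{\frac{3}{2}} \cdot 256 = 256 g^{\frac{3}{2}}$)
$\frac{I{\left(157 - 2 \right)}}{-58557} = \frac{256 \left(157 - 2\right)^{\frac{3}{2}}}{-58557} = 256 \cdot 155^{\frac{3}{2}} \left(- \frac{1}{58557}\right) = 256 \cdot 155 \sqrt{155} \left(- \frac{1}{58557}\right) = 39680 \sqrt{155} \left(- \frac{1}{58557}\right) = - \frac{39680 \sqrt{155}}{58557}$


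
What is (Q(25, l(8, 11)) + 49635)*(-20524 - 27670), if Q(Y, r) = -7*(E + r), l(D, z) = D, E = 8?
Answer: -2386711462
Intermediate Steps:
Q(Y, r) = -56 - 7*r (Q(Y, r) = -7*(8 + r) = -56 - 7*r)
(Q(25, l(8, 11)) + 49635)*(-20524 - 27670) = ((-56 - 7*8) + 49635)*(-20524 - 27670) = ((-56 - 56) + 49635)*(-48194) = (-112 + 49635)*(-48194) = 49523*(-48194) = -2386711462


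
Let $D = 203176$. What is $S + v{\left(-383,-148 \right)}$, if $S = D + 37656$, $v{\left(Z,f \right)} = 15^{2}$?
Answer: $241057$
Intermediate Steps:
$v{\left(Z,f \right)} = 225$
$S = 240832$ ($S = 203176 + 37656 = 240832$)
$S + v{\left(-383,-148 \right)} = 240832 + 225 = 241057$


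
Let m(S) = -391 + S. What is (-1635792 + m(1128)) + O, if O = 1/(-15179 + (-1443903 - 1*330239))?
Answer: -2925638247656/1789321 ≈ -1.6351e+6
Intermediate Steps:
O = -1/1789321 (O = 1/(-15179 + (-1443903 - 330239)) = 1/(-15179 - 1774142) = 1/(-1789321) = -1/1789321 ≈ -5.5887e-7)
(-1635792 + m(1128)) + O = (-1635792 + (-391 + 1128)) - 1/1789321 = (-1635792 + 737) - 1/1789321 = -1635055 - 1/1789321 = -2925638247656/1789321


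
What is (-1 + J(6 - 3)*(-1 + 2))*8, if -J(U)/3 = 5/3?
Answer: -48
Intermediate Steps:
J(U) = -5 (J(U) = -15/3 = -3*5/3 = -5)
(-1 + J(6 - 3)*(-1 + 2))*8 = (-1 - 5*(-1 + 2))*8 = (-1 - 5*1)*8 = (-1 - 5)*8 = -6*8 = -48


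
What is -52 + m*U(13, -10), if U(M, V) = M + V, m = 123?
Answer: 317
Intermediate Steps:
-52 + m*U(13, -10) = -52 + 123*(13 - 10) = -52 + 123*3 = -52 + 369 = 317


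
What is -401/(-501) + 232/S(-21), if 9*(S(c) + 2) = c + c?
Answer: -85169/2505 ≈ -34.000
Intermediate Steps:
S(c) = -2 + 2*c/9 (S(c) = -2 + (c + c)/9 = -2 + (2*c)/9 = -2 + 2*c/9)
-401/(-501) + 232/S(-21) = -401/(-501) + 232/(-2 + (2/9)*(-21)) = -401*(-1/501) + 232/(-2 - 14/3) = 401/501 + 232/(-20/3) = 401/501 + 232*(-3/20) = 401/501 - 174/5 = -85169/2505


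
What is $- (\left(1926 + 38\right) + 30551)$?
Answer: $-32515$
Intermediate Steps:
$- (\left(1926 + 38\right) + 30551) = - (1964 + 30551) = \left(-1\right) 32515 = -32515$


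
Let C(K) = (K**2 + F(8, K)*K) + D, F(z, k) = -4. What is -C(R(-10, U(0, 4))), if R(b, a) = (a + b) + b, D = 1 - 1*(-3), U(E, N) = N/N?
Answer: -441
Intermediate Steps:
U(E, N) = 1
D = 4 (D = 1 + 3 = 4)
R(b, a) = a + 2*b
C(K) = 4 + K**2 - 4*K (C(K) = (K**2 - 4*K) + 4 = 4 + K**2 - 4*K)
-C(R(-10, U(0, 4))) = -(4 + (1 + 2*(-10))**2 - 4*(1 + 2*(-10))) = -(4 + (1 - 20)**2 - 4*(1 - 20)) = -(4 + (-19)**2 - 4*(-19)) = -(4 + 361 + 76) = -1*441 = -441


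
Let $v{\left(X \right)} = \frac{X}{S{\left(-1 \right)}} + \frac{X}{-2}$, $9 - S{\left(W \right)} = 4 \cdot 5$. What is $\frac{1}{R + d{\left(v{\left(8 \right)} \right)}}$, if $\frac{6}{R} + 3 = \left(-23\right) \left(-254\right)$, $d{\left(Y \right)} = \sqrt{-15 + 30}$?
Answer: $- \frac{11678}{170469593} + \frac{34093921 \sqrt{15}}{511408779} \approx 0.25813$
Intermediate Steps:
$S{\left(W \right)} = -11$ ($S{\left(W \right)} = 9 - 4 \cdot 5 = 9 - 20 = -11$)
$v{\left(X \right)} = - \frac{13 X}{22}$ ($v{\left(X \right)} = \frac{X}{-11} + \frac{X}{-2} = X \left(- \frac{1}{11}\right) + X \left(- \frac{1}{2}\right) = - \frac{X}{11} - \frac{X}{2} = - \frac{13 X}{22}$)
$d{\left(Y \right)} = \sqrt{15}$
$R = \frac{6}{5839}$ ($R = \frac{6}{-3 - -5842} = \frac{6}{-3 + 5842} = \frac{6}{5839} \approx 0.0010276$)
$\frac{1}{R + d{\left(v{\left(8 \right)} \right)}} = \frac{1}{\frac{6}{5839} + \sqrt{15}}$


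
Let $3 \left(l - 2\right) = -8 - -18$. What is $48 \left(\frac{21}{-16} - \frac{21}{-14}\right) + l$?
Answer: $\frac{43}{3} \approx 14.333$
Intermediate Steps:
$l = \frac{16}{3}$ ($l = 2 + \frac{-8 - -18}{3} = 2 + \frac{-8 + 18}{3} = 2 + \frac{1}{3} \cdot 10 = 2 + \frac{10}{3} = \frac{16}{3} \approx 5.3333$)
$48 \left(\frac{21}{-16} - \frac{21}{-14}\right) + l = 48 \left(\frac{21}{-16} - \frac{21}{-14}\right) + \frac{16}{3} = 48 \left(21 \left(- \frac{1}{16}\right) - - \frac{3}{2}\right) + \frac{16}{3} = 48 \left(- \frac{21}{16} + \frac{3}{2}\right) + \frac{16}{3} = 48 \cdot \frac{3}{16} + \frac{16}{3} = 9 + \frac{16}{3} = \frac{43}{3}$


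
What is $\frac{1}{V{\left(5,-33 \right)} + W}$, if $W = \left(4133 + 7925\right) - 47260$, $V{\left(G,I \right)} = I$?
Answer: $- \frac{1}{35235} \approx -2.8381 \cdot 10^{-5}$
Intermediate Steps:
$W = -35202$ ($W = 12058 - 47260 = -35202$)
$\frac{1}{V{\left(5,-33 \right)} + W} = \frac{1}{-33 - 35202} = \frac{1}{-35235} = - \frac{1}{35235}$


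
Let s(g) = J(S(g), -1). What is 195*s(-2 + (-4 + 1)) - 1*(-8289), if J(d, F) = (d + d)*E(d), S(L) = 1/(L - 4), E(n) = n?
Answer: 223933/27 ≈ 8293.8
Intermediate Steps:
S(L) = 1/(-4 + L)
J(d, F) = 2*d² (J(d, F) = (d + d)*d = (2*d)*d = 2*d²)
s(g) = 2/(-4 + g)² (s(g) = 2*(1/(-4 + g))² = 2/(-4 + g)²)
195*s(-2 + (-4 + 1)) - 1*(-8289) = 195*(2/(-4 + (-2 + (-4 + 1)))²) - 1*(-8289) = 195*(2/(-4 + (-2 - 3))²) + 8289 = 195*(2/(-4 - 5)²) + 8289 = 195*(2/(-9)²) + 8289 = 195*(2*(1/81)) + 8289 = 195*(2/81) + 8289 = 130/27 + 8289 = 223933/27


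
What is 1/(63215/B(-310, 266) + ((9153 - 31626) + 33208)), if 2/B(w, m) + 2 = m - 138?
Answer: 1/3993280 ≈ 2.5042e-7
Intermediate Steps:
B(w, m) = 2/(-140 + m) (B(w, m) = 2/(-2 + (m - 138)) = 2/(-2 + (-138 + m)) = 2/(-140 + m))
1/(63215/B(-310, 266) + ((9153 - 31626) + 33208)) = 1/(63215/((2/(-140 + 266))) + ((9153 - 31626) + 33208)) = 1/(63215/((2/126)) + (-22473 + 33208)) = 1/(63215/((2*(1/126))) + 10735) = 1/(63215/(1/63) + 10735) = 1/(63215*63 + 10735) = 1/(3982545 + 10735) = 1/3993280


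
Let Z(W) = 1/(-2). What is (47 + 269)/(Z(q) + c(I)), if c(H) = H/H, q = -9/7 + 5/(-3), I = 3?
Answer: 632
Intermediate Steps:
q = -62/21 (q = -9*1/7 + 5*(-1/3) = -9/7 - 5/3 = -62/21 ≈ -2.9524)
Z(W) = -1/2
c(H) = 1
(47 + 269)/(Z(q) + c(I)) = (47 + 269)/(-1/2 + 1) = 316/(1/2) = 316*2 = 632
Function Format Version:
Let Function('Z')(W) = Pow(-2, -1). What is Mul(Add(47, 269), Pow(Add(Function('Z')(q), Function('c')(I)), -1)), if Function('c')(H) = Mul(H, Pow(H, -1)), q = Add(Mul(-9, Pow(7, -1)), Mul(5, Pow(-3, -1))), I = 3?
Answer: 632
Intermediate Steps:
q = Rational(-62, 21) (q = Add(Mul(-9, Rational(1, 7)), Mul(5, Rational(-1, 3))) = Add(Rational(-9, 7), Rational(-5, 3)) = Rational(-62, 21) ≈ -2.9524)
Function('Z')(W) = Rational(-1, 2)
Function('c')(H) = 1
Mul(Add(47, 269), Pow(Add(Function('Z')(q), Function('c')(I)), -1)) = Mul(Add(47, 269), Pow(Add(Rational(-1, 2), 1), -1)) = Mul(316, Pow(Rational(1, 2), -1)) = Mul(316, 2) = 632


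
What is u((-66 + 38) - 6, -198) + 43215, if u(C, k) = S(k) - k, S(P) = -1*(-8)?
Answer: 43421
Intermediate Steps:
S(P) = 8
u(C, k) = 8 - k
u((-66 + 38) - 6, -198) + 43215 = (8 - 1*(-198)) + 43215 = (8 + 198) + 43215 = 206 + 43215 = 43421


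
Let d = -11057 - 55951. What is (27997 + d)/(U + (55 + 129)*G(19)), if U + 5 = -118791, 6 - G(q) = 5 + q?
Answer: 5573/17444 ≈ 0.31948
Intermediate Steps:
G(q) = 1 - q (G(q) = 6 - (5 + q) = 6 + (-5 - q) = 1 - q)
U = -118796 (U = -5 - 118791 = -118796)
d = -67008
(27997 + d)/(U + (55 + 129)*G(19)) = (27997 - 67008)/(-118796 + (55 + 129)*(1 - 1*19)) = -39011/(-118796 + 184*(1 - 19)) = -39011/(-118796 + 184*(-18)) = -39011/(-118796 - 3312) = -39011/(-122108) = -39011*(-1/122108) = 5573/17444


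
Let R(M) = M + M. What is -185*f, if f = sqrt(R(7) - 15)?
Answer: -185*I ≈ -185.0*I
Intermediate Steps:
R(M) = 2*M
f = I (f = sqrt(2*7 - 15) = sqrt(14 - 15) = sqrt(-1) = I ≈ 1.0*I)
-185*f = -185*I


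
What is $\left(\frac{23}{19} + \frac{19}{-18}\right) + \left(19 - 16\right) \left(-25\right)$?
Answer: $- \frac{25597}{342} \approx -74.845$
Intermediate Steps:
$\left(\frac{23}{19} + \frac{19}{-18}\right) + \left(19 - 16\right) \left(-25\right) = \left(23 \cdot \frac{1}{19} + 19 \left(- \frac{1}{18}\right)\right) + \left(19 - 16\right) \left(-25\right) = \left(\frac{23}{19} - \frac{19}{18}\right) + 3 \left(-25\right) = \frac{53}{342} - 75 = - \frac{25597}{342}$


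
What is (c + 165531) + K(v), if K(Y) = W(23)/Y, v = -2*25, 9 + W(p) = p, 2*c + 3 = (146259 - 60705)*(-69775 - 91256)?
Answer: -344412877889/50 ≈ -6.8883e+9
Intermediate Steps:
c = -13776846177/2 (c = -3/2 + ((146259 - 60705)*(-69775 - 91256))/2 = -3/2 + (85554*(-161031))/2 = -3/2 + (½)*(-13776846174) = -3/2 - 6888423087 = -13776846177/2 ≈ -6.8884e+9)
W(p) = -9 + p
v = -50
K(Y) = 14/Y (K(Y) = (-9 + 23)/Y = 14/Y)
(c + 165531) + K(v) = (-13776846177/2 + 165531) + 14/(-50) = -13776515115/2 + 14*(-1/50) = -13776515115/2 - 7/25 = -344412877889/50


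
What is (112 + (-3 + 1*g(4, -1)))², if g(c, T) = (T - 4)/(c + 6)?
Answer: 47089/4 ≈ 11772.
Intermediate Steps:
g(c, T) = (-4 + T)/(6 + c)
(112 + (-3 + 1*g(4, -1)))² = (112 + (-3 + 1*((-4 - 1)/(6 + 4))))² = (112 + (-3 + 1*(-5/10)))² = (112 + (-3 + 1*((⅒)*(-5))))² = (112 + (-3 + 1*(-½)))² = (112 + (-3 - ½))² = (112 - 7/2)² = (217/2)² = 47089/4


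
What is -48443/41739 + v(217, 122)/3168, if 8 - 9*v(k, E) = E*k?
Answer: -12554905/6010416 ≈ -2.0889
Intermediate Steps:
v(k, E) = 8/9 - E*k/9
-48443/41739 + v(217, 122)/3168 = -48443/41739 + (8/9 - ⅑*122*217)/3168 = -48443*1/41739 + (8/9 - 26474/9)*(1/3168) = -48443/41739 - 8822/3*1/3168 = -48443/41739 - 401/432 = -12554905/6010416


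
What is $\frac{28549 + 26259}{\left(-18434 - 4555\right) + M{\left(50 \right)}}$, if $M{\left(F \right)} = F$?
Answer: $- \frac{54808}{22939} \approx -2.3893$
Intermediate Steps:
$\frac{28549 + 26259}{\left(-18434 - 4555\right) + M{\left(50 \right)}} = \frac{28549 + 26259}{\left(-18434 - 4555\right) + 50} = \frac{54808}{-22989 + 50} = \frac{54808}{-22939} = 54808 \left(- \frac{1}{22939}\right) = - \frac{54808}{22939}$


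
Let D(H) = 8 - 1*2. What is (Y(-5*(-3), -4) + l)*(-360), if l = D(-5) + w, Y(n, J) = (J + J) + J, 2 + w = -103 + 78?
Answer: 11880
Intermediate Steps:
D(H) = 6 (D(H) = 8 - 2 = 6)
w = -27 (w = -2 + (-103 + 78) = -2 - 25 = -27)
Y(n, J) = 3*J (Y(n, J) = 2*J + J = 3*J)
l = -21 (l = 6 - 27 = -21)
(Y(-5*(-3), -4) + l)*(-360) = (3*(-4) - 21)*(-360) = (-12 - 21)*(-360) = -33*(-360) = 11880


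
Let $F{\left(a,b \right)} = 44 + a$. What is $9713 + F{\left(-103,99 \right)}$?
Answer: $9654$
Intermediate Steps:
$9713 + F{\left(-103,99 \right)} = 9713 + \left(44 - 103\right) = 9713 - 59 = 9654$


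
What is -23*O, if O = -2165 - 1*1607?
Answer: 86756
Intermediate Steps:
O = -3772 (O = -2165 - 1607 = -3772)
-23*O = -23*(-3772) = 86756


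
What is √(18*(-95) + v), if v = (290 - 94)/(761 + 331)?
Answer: I*√2600637/39 ≈ 41.35*I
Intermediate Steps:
v = 7/39 (v = 196/1092 = 196*(1/1092) = 7/39 ≈ 0.17949)
√(18*(-95) + v) = √(18*(-95) + 7/39) = √(-1710 + 7/39) = √(-66683/39) = I*√2600637/39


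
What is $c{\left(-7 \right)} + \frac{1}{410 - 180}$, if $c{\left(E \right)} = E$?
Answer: $- \frac{1609}{230} \approx -6.9957$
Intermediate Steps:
$c{\left(-7 \right)} + \frac{1}{410 - 180} = -7 + \frac{1}{410 - 180} = -7 + \frac{1}{230} = - \frac{1609}{230}$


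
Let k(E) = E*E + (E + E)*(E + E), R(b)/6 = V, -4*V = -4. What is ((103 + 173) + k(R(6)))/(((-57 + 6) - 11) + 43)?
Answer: -24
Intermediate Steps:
V = 1 (V = -¼*(-4) = 1)
R(b) = 6 (R(b) = 6*1 = 6)
k(E) = 5*E² (k(E) = E² + (2*E)*(2*E) = E² + 4*E² = 5*E²)
((103 + 173) + k(R(6)))/(((-57 + 6) - 11) + 43) = ((103 + 173) + 5*6²)/(((-57 + 6) - 11) + 43) = (276 + 5*36)/((-51 - 11) + 43) = (276 + 180)/(-62 + 43) = 456/(-19) = 456*(-1/19) = -24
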